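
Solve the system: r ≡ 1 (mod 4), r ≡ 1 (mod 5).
M = 4 × 5 = 20. M₁ = 5, y₁ ≡ 1 (mod 4). M₂ = 4, y₂ ≡ 4 (mod 5). r = 1×5×1 + 1×4×4 ≡ 1 (mod 20)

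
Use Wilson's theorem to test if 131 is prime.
(130)! mod 131 = 130. Since 130 ≡ -1 (mod 131), 131 is prime.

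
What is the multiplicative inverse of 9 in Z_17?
2

Using Extended Euclidean Algorithm:
gcd(9, 17) = 1
Bezout coefficients: 9 × 2 + 17 × -1 = 1
So 9 × 2 ≡ 1 (mod 17)
The inverse is 2 mod 17 = 2
Verification: 9 × 2 = 18 = 1 × 17 + 1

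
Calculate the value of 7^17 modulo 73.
Using repeated squaring. 17 = 16 + 1 (binary 10001). Repeated squaring mod 73: 7^1 ≡ 7; 7^2 ≡ 7² = 49 ≡ 49; 7^4 ≡ 49² = 2401 ≡ 65; 7^8 ≡ 65² = 4225 ≡ 64; 7^16 ≡ 64² = 4096 ≡ 8. Multiply: 7^17 = 7^16 × 7^1 ≡ 8 × 7 (mod 73): 8 × 7 = 56 ≡ 56. So 7^17 ≡ 56 (mod 73).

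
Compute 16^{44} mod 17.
1

Using successive squaring:
Binary expansion of 44: 101100
Powers of 16 mod 17 (each is the square of the previous):
  16^1 ≡ 16 (mod 17)
  16^2 ≡ 16² = 256 ≡ 1 (mod 17)
  16^4 ≡ 1² = 1 ≡ 1 (mod 17)
  16^8 ≡ 1² = 1 ≡ 1 (mod 17)
  16^16 ≡ 1² = 1 ≡ 1 (mod 17)
  16^32 ≡ 1² = 1 ≡ 1 (mod 17)
44 = 32 + 8 + 4, so 16^44 = 16^32 × 16^8 × 16^4 ≡ 1 × 1 × 1 (mod 17)
Multiplying step by step:
  1 × 1 = 1 ≡ 1 (mod 17)
  1 × 1 = 1 ≡ 1 (mod 17)
Result: 16^44 ≡ 1 (mod 17)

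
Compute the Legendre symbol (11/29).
(11/29) = 11^{14} mod 29 = -1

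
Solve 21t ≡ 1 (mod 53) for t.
48

Using Extended Euclidean Algorithm:
gcd(21, 53) = 1
Bezout coefficients: 21 × -5 + 53 × 2 = 1
So 21 × -5 ≡ 1 (mod 53)
The inverse is -5 mod 53 = 48
Verification: 21 × 48 = 1008 = 19 × 53 + 1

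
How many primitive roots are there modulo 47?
22

The number of primitive roots modulo p is φ(p-1) = φ(46)
φ(46) = 22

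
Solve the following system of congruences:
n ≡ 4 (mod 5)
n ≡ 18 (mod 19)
94

Using the Chinese Remainder Theorem:
M = product of moduli = 95
For equation 1: M_1 = 19, 19 ≡ 4 (mod 5), inverse of 19 mod 5 is 4 (check: 4 × 4 = 16 ≡ 1 (mod 5))
For equation 2: M_2 = 5, 5 ≡ 5 (mod 19), inverse of 5 mod 19 is 4 (check: 5 × 4 = 20 ≡ 1 (mod 19))
Combine: n ≡ Σ r_i×M_i×(M_i⁻¹ mod m_i) = 4×19×4 + 18×5×4 = 304 + 360 = 664
664 mod 95 = 94
n ≡ 94 (mod 95)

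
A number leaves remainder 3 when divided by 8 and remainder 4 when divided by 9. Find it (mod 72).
M = 8 × 9 = 72. M₁ = 9, y₁ ≡ 1 (mod 8). M₂ = 8, y₂ ≡ 8 (mod 9). y = 3×9×1 + 4×8×8 ≡ 67 (mod 72)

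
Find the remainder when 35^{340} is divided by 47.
By Fermat: 35^{46} ≡ 1 (mod 47). 340 = 7×46 + 18. So 35^{340} ≡ 35^{18} ≡ 37 (mod 47)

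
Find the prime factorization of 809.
809

Divide by primes starting from smallest:
809 ÷ 809 = 1

809 = 809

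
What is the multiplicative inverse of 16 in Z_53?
10

Using Extended Euclidean Algorithm:
gcd(16, 53) = 1
Bezout coefficients: 16 × 10 + 53 × -3 = 1
So 16 × 10 ≡ 1 (mod 53)
The inverse is 10 mod 53 = 10
Verification: 16 × 10 = 160 = 3 × 53 + 1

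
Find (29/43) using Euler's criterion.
(29/43) = 29^{21} mod 43 = -1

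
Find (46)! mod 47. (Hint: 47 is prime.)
By Wilson's theorem, (46)! ≡ -1 ≡ 46 (mod 47)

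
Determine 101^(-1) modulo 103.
101^(-1) ≡ 51 (mod 103). Verification: 101 × 51 = 5151 ≡ 1 (mod 103)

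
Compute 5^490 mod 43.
Using Fermat: 5^{42} ≡ 1 (mod 43). 490 ≡ 28 (mod 42). So 5^{490} ≡ 5^{28} ≡ 6 (mod 43)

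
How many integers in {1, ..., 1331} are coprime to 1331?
1210

Prime factorization: 1331 = 11^3
Using the formula φ(n) = n × Π(1 - 1/p) for each prime factor p:
φ(1331) = 1331 × (1 - 1/11)
φ(1331) = 1210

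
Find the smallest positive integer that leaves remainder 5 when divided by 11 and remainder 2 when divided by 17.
M = 11 × 17 = 187. M₁ = 17, y₁ ≡ 2 (mod 11). M₂ = 11, y₂ ≡ 14 (mod 17). r = 5×17×2 + 2×11×14 ≡ 104 (mod 187). The smallest positive such number is 104.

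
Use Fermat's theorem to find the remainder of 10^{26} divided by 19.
17

By Fermat's Little Theorem, a^(p-1) ≡ 1 (mod p) for prime p and gcd(a, p) = 1
Here p = 19, so 10^18 ≡ 1 (mod 19)
We can reduce the exponent: 26 mod 18 = 8
So 10^26 ≡ 10^8 (mod 19)
Computing: 10^8 mod 19 = 17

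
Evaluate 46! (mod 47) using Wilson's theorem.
By Wilson's theorem, (46)! ≡ -1 ≡ 46 (mod 47)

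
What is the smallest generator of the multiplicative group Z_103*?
p - 1 = 102 has prime divisors 2, 3, 17. h is a primitive root mod 103 iff h^(102/q) ≢ 1 (mod 103) for each such q.
h = 2: 2^51 ≡ 1, 2^34 ≡ 46, 2^6 ≡ 64 (mod 103); 2^51 ≡ 1, so not a primitive root.
h = 3: 3^51 ≡ 102, 3^34 ≡ 1, 3^6 ≡ 8 (mod 103); 3^34 ≡ 1, so not a primitive root.
h = 4: 4^51 ≡ 1, 4^34 ≡ 56, 4^6 ≡ 79 (mod 103); 4^51 ≡ 1, so not a primitive root.
h = 5: 5^51 ≡ 102, 5^34 ≡ 56, 5^6 ≡ 72 (mod 103); none is 1, so 5 has order 102 and is a primitive root.
The smallest primitive root mod 103 is g = 5.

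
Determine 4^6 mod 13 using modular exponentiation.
6 = 4 + 2 (binary 110). Repeated squaring mod 13: 4^1 ≡ 4; 4^2 ≡ 4² = 16 ≡ 3; 4^4 ≡ 3² = 9 ≡ 9. Multiply: 4^6 = 4^4 × 4^2 ≡ 9 × 3 (mod 13): 9 × 3 = 27 ≡ 1. So 4^6 ≡ 1 (mod 13).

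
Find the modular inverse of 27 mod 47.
27^(-1) ≡ 7 (mod 47). Verification: 27 × 7 = 189 ≡ 1 (mod 47)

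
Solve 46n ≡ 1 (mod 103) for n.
46^(-1) ≡ 56 (mod 103). Verification: 46 × 56 = 2576 ≡ 1 (mod 103)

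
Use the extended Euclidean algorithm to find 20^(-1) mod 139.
Extended GCD: 20(7) + 139(-1) = 1. So 20^(-1) ≡ 7 ≡ 7 (mod 139). Verify: 20 × 7 = 140 ≡ 1 (mod 139)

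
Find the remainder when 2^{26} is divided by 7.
By Fermat: 2^{6} ≡ 1 (mod 7). 26 = 4×6 + 2. So 2^{26} ≡ 2^{2} ≡ 4 (mod 7)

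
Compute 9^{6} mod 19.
11

Using successive squaring:
Binary expansion of 6: 110
Powers of 9 mod 19 (each is the square of the previous):
  9^1 ≡ 9 (mod 19)
  9^2 ≡ 9² = 81 ≡ 5 (mod 19)
  9^4 ≡ 5² = 25 ≡ 6 (mod 19)
6 = 4 + 2, so 9^6 = 9^4 × 9^2 ≡ 6 × 5 (mod 19)
Multiplying step by step:
  6 × 5 = 30 ≡ 11 (mod 19)
Result: 9^6 ≡ 11 (mod 19)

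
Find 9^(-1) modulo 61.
34

Using Extended Euclidean Algorithm:
gcd(9, 61) = 1
Bezout coefficients: 9 × -27 + 61 × 4 = 1
So 9 × -27 ≡ 1 (mod 61)
The inverse is -27 mod 61 = 34
Verification: 9 × 34 = 306 = 5 × 61 + 1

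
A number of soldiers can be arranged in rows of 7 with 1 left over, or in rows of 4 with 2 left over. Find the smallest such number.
M = 7 × 4 = 28. M₁ = 4, y₁ ≡ 2 (mod 7). M₂ = 7, y₂ ≡ 3 (mod 4). y = 1×4×2 + 2×7×3 ≡ 22 (mod 28). The smallest positive such number is 22.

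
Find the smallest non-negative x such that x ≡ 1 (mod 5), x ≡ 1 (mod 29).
1

Using the Chinese Remainder Theorem:
M = product of moduli = 145
For equation 1: M_1 = 29, 29 ≡ 4 (mod 5), inverse of 29 mod 5 is 4 (check: 4 × 4 = 16 ≡ 1 (mod 5))
For equation 2: M_2 = 5, 5 ≡ 5 (mod 29), inverse of 5 mod 29 is 6 (check: 5 × 6 = 30 ≡ 1 (mod 29))
Combine: x ≡ Σ r_i×M_i×(M_i⁻¹ mod m_i) = 1×29×4 + 1×5×6 = 116 + 30 = 146
146 mod 145 = 1
x ≡ 1 (mod 145)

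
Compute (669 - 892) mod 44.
41

(669 - 892) = -223
-223 mod 44 = 41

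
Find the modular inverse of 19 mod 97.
19^(-1) ≡ 46 (mod 97). Verification: 19 × 46 = 874 ≡ 1 (mod 97)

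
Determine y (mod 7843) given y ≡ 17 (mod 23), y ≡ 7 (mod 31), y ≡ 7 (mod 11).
3076

Using the Chinese Remainder Theorem:
M = product of moduli = 7843
For equation 1: M_1 = 341, 341 ≡ 19 (mod 23), inverse of 341 mod 23 is 17 (check: 19 × 17 = 323 ≡ 1 (mod 23))
For equation 2: M_2 = 253, 253 ≡ 5 (mod 31), inverse of 253 mod 31 is 25 (check: 5 × 25 = 125 ≡ 1 (mod 31))
For equation 3: M_3 = 713, 713 ≡ 9 (mod 11), inverse of 713 mod 11 is 5 (check: 9 × 5 = 45 ≡ 1 (mod 11))
Combine: y ≡ Σ r_i×M_i×(M_i⁻¹ mod m_i) = 17×341×17 + 7×253×25 + 7×713×5 = 98549 + 44275 + 24955 = 167779
167779 mod 7843 = 3076
y ≡ 3076 (mod 7843)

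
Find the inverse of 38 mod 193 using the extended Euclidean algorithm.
Extended GCD: 38(-66) + 193(13) = 1. So 38^(-1) ≡ 127 ≡ 127 (mod 193). Verify: 38 × 127 = 4826 ≡ 1 (mod 193)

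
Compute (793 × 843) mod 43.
21

(793 × 843) = 668499
668499 mod 43 = 21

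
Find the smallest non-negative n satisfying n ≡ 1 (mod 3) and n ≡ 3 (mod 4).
M = 3 × 4 = 12. M₁ = 4, y₁ ≡ 1 (mod 3). M₂ = 3, y₂ ≡ 3 (mod 4). n = 1×4×1 + 3×3×3 ≡ 7 (mod 12)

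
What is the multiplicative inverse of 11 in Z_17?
11^(-1) ≡ 14 (mod 17). Verification: 11 × 14 = 154 ≡ 1 (mod 17)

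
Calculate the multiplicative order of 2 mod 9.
Powers of 2 mod 9: 2^1≡2, 2^2≡4, 2^3≡8, 2^4≡7, 2^5≡5, 2^6≡1. Order = 6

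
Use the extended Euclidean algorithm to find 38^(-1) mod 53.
Extended GCD: 38(7) + 53(-5) = 1. So 38^(-1) ≡ 7 ≡ 7 (mod 53). Verify: 38 × 7 = 266 ≡ 1 (mod 53)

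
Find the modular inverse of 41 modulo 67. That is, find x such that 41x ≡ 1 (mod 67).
18

Using Extended Euclidean Algorithm:
gcd(41, 67) = 1
Bezout coefficients: 41 × 18 + 67 × -11 = 1
So 41 × 18 ≡ 1 (mod 67)
The inverse is 18 mod 67 = 18
Verification: 41 × 18 = 738 = 11 × 67 + 1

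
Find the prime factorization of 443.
443

Divide by primes starting from smallest:
443 ÷ 443 = 1

443 = 443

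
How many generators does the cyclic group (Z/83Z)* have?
40

The number of primitive roots modulo p is φ(p-1) = φ(82)
φ(82) = 40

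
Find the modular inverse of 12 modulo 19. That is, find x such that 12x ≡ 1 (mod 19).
8

Using Extended Euclidean Algorithm:
gcd(12, 19) = 1
Bezout coefficients: 12 × 8 + 19 × -5 = 1
So 12 × 8 ≡ 1 (mod 19)
The inverse is 8 mod 19 = 8
Verification: 12 × 8 = 96 = 5 × 19 + 1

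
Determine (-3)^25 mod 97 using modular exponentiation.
Using repeated squaring. (-3) ≡ 94 (mod 97). 25 = 16 + 8 + 1 (binary 11001). Repeated squaring mod 97: 94^1 ≡ 94; 94^2 ≡ 94² = 8836 ≡ 9; 94^4 ≡ 9² = 81 ≡ 81; 94^8 ≡ 81² = 6561 ≡ 62; 94^16 ≡ 62² = 3844 ≡ 61. Multiply: (-3)^25 ≡ 94^16 × 94^8 × 94^1 ≡ 61 × 62 × 94 (mod 97): 61 × 62 = 3782 ≡ 96; 96 × 94 = 9024 ≡ 3. So (-3)^25 ≡ 3 (mod 97).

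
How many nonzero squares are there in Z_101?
For prime 101, there are (p-1)/2 = (101-1)/2 = 50 quadratic residues (excluding 0).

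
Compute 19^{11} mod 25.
19

Using successive squaring:
Binary expansion of 11: 1011
Powers of 19 mod 25 (each is the square of the previous):
  19^1 ≡ 19 (mod 25)
  19^2 ≡ 19² = 361 ≡ 11 (mod 25)
  19^4 ≡ 11² = 121 ≡ 21 (mod 25)
  19^8 ≡ 21² = 441 ≡ 16 (mod 25)
11 = 8 + 2 + 1, so 19^11 = 19^8 × 19^2 × 19^1 ≡ 16 × 11 × 19 (mod 25)
Multiplying step by step:
  16 × 11 = 176 ≡ 1 (mod 25)
  1 × 19 = 19 ≡ 19 (mod 25)
Result: 19^11 ≡ 19 (mod 25)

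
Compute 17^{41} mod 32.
17

Using successive squaring:
Binary expansion of 41: 101001
Powers of 17 mod 32 (each is the square of the previous):
  17^1 ≡ 17 (mod 32)
  17^2 ≡ 17² = 289 ≡ 1 (mod 32)
  17^4 ≡ 1² = 1 ≡ 1 (mod 32)
  17^8 ≡ 1² = 1 ≡ 1 (mod 32)
  17^16 ≡ 1² = 1 ≡ 1 (mod 32)
  17^32 ≡ 1² = 1 ≡ 1 (mod 32)
41 = 32 + 8 + 1, so 17^41 = 17^32 × 17^8 × 17^1 ≡ 1 × 1 × 17 (mod 32)
Multiplying step by step:
  1 × 1 = 1 ≡ 1 (mod 32)
  1 × 17 = 17 ≡ 17 (mod 32)
Result: 17^41 ≡ 17 (mod 32)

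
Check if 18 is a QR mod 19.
By Euler's criterion: 18^{9} ≡ 18 (mod 19). Since this equals -1 (≡ 18), 18 is not a QR.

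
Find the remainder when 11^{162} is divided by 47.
By Fermat: 11^{46} ≡ 1 (mod 47). 162 = 3×46 + 24. So 11^{162} ≡ 11^{24} ≡ 36 (mod 47)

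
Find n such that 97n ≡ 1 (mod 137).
97^(-1) ≡ 113 (mod 137). Verification: 97 × 113 = 10961 ≡ 1 (mod 137)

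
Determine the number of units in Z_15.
8

Prime factorization: 15 = 3 × 5
Using the formula φ(n) = n × Π(1 - 1/p) for each prime factor p:
φ(15) = 15 × (1 - 1/3) × (1 - 1/5)
φ(15) = 8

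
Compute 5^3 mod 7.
3 = 2 + 1 (binary 11). Repeated squaring mod 7: 5^1 ≡ 5; 5^2 ≡ 5² = 25 ≡ 4. Multiply: 5^3 = 5^2 × 5^1 ≡ 4 × 5 (mod 7): 4 × 5 = 20 ≡ 6. So 5^3 ≡ 6 (mod 7).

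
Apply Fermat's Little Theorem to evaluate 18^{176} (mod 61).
12

By Fermat's Little Theorem, a^(p-1) ≡ 1 (mod p) for prime p and gcd(a, p) = 1
Here p = 61, so 18^60 ≡ 1 (mod 61)
We can reduce the exponent: 176 mod 60 = 56
So 18^176 ≡ 18^56 (mod 61)
Computing: 18^56 mod 61 = 12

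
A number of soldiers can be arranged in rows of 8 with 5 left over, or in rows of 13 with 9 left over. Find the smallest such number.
M = 8 × 13 = 104. M₁ = 13, y₁ ≡ 5 (mod 8). M₂ = 8, y₂ ≡ 5 (mod 13). n = 5×13×5 + 9×8×5 ≡ 61 (mod 104). The smallest positive such number is 61.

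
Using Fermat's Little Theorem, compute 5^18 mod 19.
By Fermat's Little Theorem, 5^{18} ≡ 1 (mod 19) since 19 is prime and gcd(5, 19) = 1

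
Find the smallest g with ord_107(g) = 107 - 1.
p - 1 = 106 has prime divisors 2, 53. h is a primitive root mod 107 iff h^(106/q) ≢ 1 (mod 107) for each such q.
h = 2: 2^53 ≡ 106, 2^2 ≡ 4 (mod 107); none is 1, so 2 has order 106 and is a primitive root.
The smallest primitive root mod 107 is g = 2.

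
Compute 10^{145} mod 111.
10

Using successive squaring:
Binary expansion of 145: 10010001
Powers of 10 mod 111 (each is the square of the previous):
  10^1 ≡ 10 (mod 111)
  10^2 ≡ 10² = 100 ≡ 100 (mod 111)
  10^4 ≡ 100² = 10000 ≡ 10 (mod 111)
  10^8 ≡ 10² = 100 ≡ 100 (mod 111)
  10^16 ≡ 100² = 10000 ≡ 10 (mod 111)
  10^32 ≡ 10² = 100 ≡ 100 (mod 111)
  10^64 ≡ 100² = 10000 ≡ 10 (mod 111)
  10^128 ≡ 10² = 100 ≡ 100 (mod 111)
145 = 128 + 16 + 1, so 10^145 = 10^128 × 10^16 × 10^1 ≡ 100 × 10 × 10 (mod 111)
Multiplying step by step:
  100 × 10 = 1000 ≡ 1 (mod 111)
  1 × 10 = 10 ≡ 10 (mod 111)
Result: 10^145 ≡ 10 (mod 111)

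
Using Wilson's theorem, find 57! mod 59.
(58)! = (57)! × (58) ≡ -1 (mod 59). So (57)! ≡ -1 × (58)^(-1) ≡ (-1)×(-1) = 1 (mod 59)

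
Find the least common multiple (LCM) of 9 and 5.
45

First find GCD(9, 5) using the Euclidean algorithm:
9 = 1 × 5 + 4
5 = 1 × 4 + 1
4 = 4 × 1 + 0
GCD(9, 5) = 1

LCM formula: LCM(a, b) = (a × b) / GCD(a, b)
LCM(9, 5) = (9 × 5) / 1
LCM(9, 5) = 45 / 1
LCM(9, 5) = 45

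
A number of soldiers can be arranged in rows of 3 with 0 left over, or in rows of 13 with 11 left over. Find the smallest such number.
M = 3 × 13 = 39. M₁ = 13, y₁ ≡ 1 (mod 3). M₂ = 3, y₂ ≡ 9 (mod 13). y = 0×13×1 + 11×3×9 ≡ 24 (mod 39). The smallest positive such number is 24.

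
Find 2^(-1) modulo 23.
12

Using Extended Euclidean Algorithm:
gcd(2, 23) = 1
Bezout coefficients: 2 × -11 + 23 × 1 = 1
So 2 × -11 ≡ 1 (mod 23)
The inverse is -11 mod 23 = 12
Verification: 2 × 12 = 24 = 1 × 23 + 1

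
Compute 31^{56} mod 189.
16

Using successive squaring:
Binary expansion of 56: 111000
Powers of 31 mod 189 (each is the square of the previous):
  31^1 ≡ 31 (mod 189)
  31^2 ≡ 31² = 961 ≡ 16 (mod 189)
  31^4 ≡ 16² = 256 ≡ 67 (mod 189)
  31^8 ≡ 67² = 4489 ≡ 142 (mod 189)
  31^16 ≡ 142² = 20164 ≡ 130 (mod 189)
  31^32 ≡ 130² = 16900 ≡ 79 (mod 189)
56 = 32 + 16 + 8, so 31^56 = 31^32 × 31^16 × 31^8 ≡ 79 × 130 × 142 (mod 189)
Multiplying step by step:
  79 × 130 = 10270 ≡ 64 (mod 189)
  64 × 142 = 9088 ≡ 16 (mod 189)
Result: 31^56 ≡ 16 (mod 189)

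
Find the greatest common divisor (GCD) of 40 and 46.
2

Using the Euclidean algorithm:
40 = 0 × 46 + 40
46 = 1 × 40 + 6
40 = 6 × 6 + 4
6 = 1 × 4 + 2
4 = 2 × 2 + 0

GCD(40, 46) = 2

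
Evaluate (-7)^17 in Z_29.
Using repeated squaring. (-7) ≡ 22 (mod 29). 17 = 16 + 1 (binary 10001). Repeated squaring mod 29: 22^1 ≡ 22; 22^2 ≡ 22² = 484 ≡ 20; 22^4 ≡ 20² = 400 ≡ 23; 22^8 ≡ 23² = 529 ≡ 7; 22^16 ≡ 7² = 49 ≡ 20. Multiply: (-7)^17 ≡ 22^16 × 22^1 ≡ 20 × 22 (mod 29): 20 × 22 = 440 ≡ 5. So (-7)^17 ≡ 5 (mod 29).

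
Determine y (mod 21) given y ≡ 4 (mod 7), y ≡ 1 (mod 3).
4

Using the Chinese Remainder Theorem:
M = product of moduli = 21
For equation 1: M_1 = 3, 3 ≡ 3 (mod 7), inverse of 3 mod 7 is 5 (check: 3 × 5 = 15 ≡ 1 (mod 7))
For equation 2: M_2 = 7, 7 ≡ 1 (mod 3), inverse of 7 mod 3 is 1 (check: 1 × 1 = 1 ≡ 1 (mod 3))
Combine: y ≡ Σ r_i×M_i×(M_i⁻¹ mod m_i) = 4×3×5 + 1×7×1 = 60 + 7 = 67
67 mod 21 = 4
y ≡ 4 (mod 21)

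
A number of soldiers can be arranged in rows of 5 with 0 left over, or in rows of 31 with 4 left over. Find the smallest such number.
M = 5 × 31 = 155. M₁ = 31, y₁ ≡ 1 (mod 5). M₂ = 5, y₂ ≡ 25 (mod 31). r = 0×31×1 + 4×5×25 ≡ 35 (mod 155). The smallest positive such number is 35.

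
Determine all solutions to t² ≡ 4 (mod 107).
The square roots of 4 mod 107 are 105 and 2. Verify: 105² = 11025 ≡ 4 (mod 107)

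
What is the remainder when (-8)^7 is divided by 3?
(-8) ≡ 1 (mod 3). 7 = 4 + 2 + 1 (binary 111). Repeated squaring mod 3: 1^1 ≡ 1; 1^2 ≡ 1² = 1 ≡ 1; 1^4 ≡ 1² = 1 ≡ 1. Multiply: (-8)^7 ≡ 1^4 × 1^2 × 1^1 ≡ 1 × 1 × 1 (mod 3): 1 × 1 = 1 ≡ 1; 1 × 1 = 1 ≡ 1. So (-8)^7 ≡ 1 (mod 3).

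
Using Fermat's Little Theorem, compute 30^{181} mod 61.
30

By Fermat's Little Theorem, a^(p-1) ≡ 1 (mod p) for prime p and gcd(a, p) = 1
Here p = 61, so 30^60 ≡ 1 (mod 61)
We can reduce the exponent: 181 mod 60 = 1
So 30^181 ≡ 30^1 (mod 61)
Computing: 30^1 mod 61 = 30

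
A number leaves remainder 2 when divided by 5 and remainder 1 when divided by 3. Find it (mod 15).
M = 5 × 3 = 15. M₁ = 3, y₁ ≡ 2 (mod 5). M₂ = 5, y₂ ≡ 2 (mod 3). k = 2×3×2 + 1×5×2 ≡ 7 (mod 15)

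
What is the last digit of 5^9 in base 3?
5 ≡ 2 (mod 3). 9 = 8 + 1 (binary 1001). Repeated squaring mod 3: 2^1 ≡ 2; 2^2 ≡ 2² = 4 ≡ 1; 2^4 ≡ 1² = 1 ≡ 1; 2^8 ≡ 1² = 1 ≡ 1. Multiply: 5^9 ≡ 2^8 × 2^1 ≡ 1 × 2 (mod 3): 1 × 2 = 2 ≡ 2. So 5^9 ≡ 2 (mod 3).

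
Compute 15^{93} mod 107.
55

Using successive squaring:
Binary expansion of 93: 1011101
Powers of 15 mod 107 (each is the square of the previous):
  15^1 ≡ 15 (mod 107)
  15^2 ≡ 15² = 225 ≡ 11 (mod 107)
  15^4 ≡ 11² = 121 ≡ 14 (mod 107)
  15^8 ≡ 14² = 196 ≡ 89 (mod 107)
  15^16 ≡ 89² = 7921 ≡ 3 (mod 107)
  15^32 ≡ 3² = 9 ≡ 9 (mod 107)
  15^64 ≡ 9² = 81 ≡ 81 (mod 107)
93 = 64 + 16 + 8 + 4 + 1, so 15^93 = 15^64 × 15^16 × 15^8 × 15^4 × 15^1 ≡ 81 × 3 × 89 × 14 × 15 (mod 107)
Multiplying step by step:
  81 × 3 = 243 ≡ 29 (mod 107)
  29 × 89 = 2581 ≡ 13 (mod 107)
  13 × 14 = 182 ≡ 75 (mod 107)
  75 × 15 = 1125 ≡ 55 (mod 107)
Result: 15^93 ≡ 55 (mod 107)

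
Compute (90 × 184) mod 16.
0

(90 × 184) = 16560
16560 mod 16 = 0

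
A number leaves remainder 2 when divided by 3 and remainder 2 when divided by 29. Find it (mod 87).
M = 3 × 29 = 87. M₁ = 29, y₁ ≡ 2 (mod 3). M₂ = 3, y₂ ≡ 10 (mod 29). x = 2×29×2 + 2×3×10 ≡ 2 (mod 87)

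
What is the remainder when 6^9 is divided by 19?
9 = 8 + 1 (binary 1001). Repeated squaring mod 19: 6^1 ≡ 6; 6^2 ≡ 6² = 36 ≡ 17; 6^4 ≡ 17² = 289 ≡ 4; 6^8 ≡ 4² = 16 ≡ 16. Multiply: 6^9 = 6^8 × 6^1 ≡ 16 × 6 (mod 19): 16 × 6 = 96 ≡ 1. So 6^9 ≡ 1 (mod 19).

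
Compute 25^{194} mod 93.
67

Using successive squaring:
Binary expansion of 194: 11000010
Powers of 25 mod 93 (each is the square of the previous):
  25^1 ≡ 25 (mod 93)
  25^2 ≡ 25² = 625 ≡ 67 (mod 93)
  25^4 ≡ 67² = 4489 ≡ 25 (mod 93)
  25^8 ≡ 25² = 625 ≡ 67 (mod 93)
  25^16 ≡ 67² = 4489 ≡ 25 (mod 93)
  25^32 ≡ 25² = 625 ≡ 67 (mod 93)
  25^64 ≡ 67² = 4489 ≡ 25 (mod 93)
  25^128 ≡ 25² = 625 ≡ 67 (mod 93)
194 = 128 + 64 + 2, so 25^194 = 25^128 × 25^64 × 25^2 ≡ 67 × 25 × 67 (mod 93)
Multiplying step by step:
  67 × 25 = 1675 ≡ 1 (mod 93)
  1 × 67 = 67 ≡ 67 (mod 93)
Result: 25^194 ≡ 67 (mod 93)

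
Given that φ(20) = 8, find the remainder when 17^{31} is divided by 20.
By Euler: 17^{8} ≡ 1 (mod 20) since gcd(17, 20) = 1. 31 = 3×8 + 7. So 17^{31} ≡ 17^{7} ≡ 13 (mod 20)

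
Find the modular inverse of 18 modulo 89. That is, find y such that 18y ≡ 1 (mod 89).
5

Using Extended Euclidean Algorithm:
gcd(18, 89) = 1
Bezout coefficients: 18 × 5 + 89 × -1 = 1
So 18 × 5 ≡ 1 (mod 89)
The inverse is 5 mod 89 = 5
Verification: 18 × 5 = 90 = 1 × 89 + 1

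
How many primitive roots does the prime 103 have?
Number of primitive roots mod 103 = φ(102) = 32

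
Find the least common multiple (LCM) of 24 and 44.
264

First find GCD(24, 44) using the Euclidean algorithm:
24 = 0 × 44 + 24
44 = 1 × 24 + 20
24 = 1 × 20 + 4
20 = 5 × 4 + 0
GCD(24, 44) = 4

LCM formula: LCM(a, b) = (a × b) / GCD(a, b)
LCM(24, 44) = (24 × 44) / 4
LCM(24, 44) = 1056 / 4
LCM(24, 44) = 264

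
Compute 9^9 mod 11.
9 = 8 + 1 (binary 1001). Repeated squaring mod 11: 9^1 ≡ 9; 9^2 ≡ 9² = 81 ≡ 4; 9^4 ≡ 4² = 16 ≡ 5; 9^8 ≡ 5² = 25 ≡ 3. Multiply: 9^9 = 9^8 × 9^1 ≡ 3 × 9 (mod 11): 3 × 9 = 27 ≡ 5. So 9^9 ≡ 5 (mod 11).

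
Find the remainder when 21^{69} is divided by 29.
By Fermat: 21^{28} ≡ 1 (mod 29). 69 = 2×28 + 13. So 21^{69} ≡ 21^{13} ≡ 11 (mod 29)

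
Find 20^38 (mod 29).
Using Fermat: 20^{28} ≡ 1 (mod 29). 38 ≡ 10 (mod 28). So 20^{38} ≡ 20^{10} ≡ 25 (mod 29)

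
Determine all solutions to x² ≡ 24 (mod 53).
The square roots of 24 mod 53 are 36 and 17. Verify: 36² = 1296 ≡ 24 (mod 53)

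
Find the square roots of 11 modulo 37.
The square roots of 11 mod 37 are 23 and 14. Verify: 23² = 529 ≡ 11 (mod 37)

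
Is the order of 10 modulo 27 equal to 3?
Yes, ord_27(10) = 3.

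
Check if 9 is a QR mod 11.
By Euler's criterion: 9^{5} ≡ 1 (mod 11). Since this equals 1, 9 is a QR.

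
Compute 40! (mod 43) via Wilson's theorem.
(42)! = (40)! × (41) × (42) ≡ -1 (mod 43). So (40)! ≡ -1 × [(42)(41)]^(-1) ≡ 21 (mod 43)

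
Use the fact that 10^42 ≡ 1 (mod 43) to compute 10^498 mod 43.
By Fermat: 10^{42} ≡ 1 (mod 43). 498 ≡ 36 (mod 42). So 10^{498} ≡ 10^{36} ≡ 16 (mod 43)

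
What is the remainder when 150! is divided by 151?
By Wilson's theorem, (150)! ≡ -1 ≡ 150 (mod 151)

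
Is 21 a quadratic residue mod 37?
By Euler's criterion: 21^{18} ≡ 1 (mod 37). Since this equals 1, 21 is a QR.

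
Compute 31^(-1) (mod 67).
31^(-1) ≡ 13 (mod 67). Verification: 31 × 13 = 403 ≡ 1 (mod 67)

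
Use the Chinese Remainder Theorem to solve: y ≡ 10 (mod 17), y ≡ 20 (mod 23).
112

Using the Chinese Remainder Theorem:
M = product of moduli = 391
For equation 1: M_1 = 23, 23 ≡ 6 (mod 17), inverse of 23 mod 17 is 3 (check: 6 × 3 = 18 ≡ 1 (mod 17))
For equation 2: M_2 = 17, 17 ≡ 17 (mod 23), inverse of 17 mod 23 is 19 (check: 17 × 19 = 323 ≡ 1 (mod 23))
Combine: y ≡ Σ r_i×M_i×(M_i⁻¹ mod m_i) = 10×23×3 + 20×17×19 = 690 + 6460 = 7150
7150 mod 391 = 112
y ≡ 112 (mod 391)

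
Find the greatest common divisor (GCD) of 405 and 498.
3

Using the Euclidean algorithm:
405 = 0 × 498 + 405
498 = 1 × 405 + 93
405 = 4 × 93 + 33
93 = 2 × 33 + 27
33 = 1 × 27 + 6
27 = 4 × 6 + 3
6 = 2 × 3 + 0

GCD(405, 498) = 3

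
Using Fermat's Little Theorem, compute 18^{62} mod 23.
6

By Fermat's Little Theorem, a^(p-1) ≡ 1 (mod p) for prime p and gcd(a, p) = 1
Here p = 23, so 18^22 ≡ 1 (mod 23)
We can reduce the exponent: 62 mod 22 = 18
So 18^62 ≡ 18^18 (mod 23)
Computing: 18^18 mod 23 = 6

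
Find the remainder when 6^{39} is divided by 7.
By Fermat: 6^{6} ≡ 1 (mod 7). 39 = 6×6 + 3. So 6^{39} ≡ 6^{3} ≡ 6 (mod 7)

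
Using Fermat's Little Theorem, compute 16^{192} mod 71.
18

By Fermat's Little Theorem, a^(p-1) ≡ 1 (mod p) for prime p and gcd(a, p) = 1
Here p = 71, so 16^70 ≡ 1 (mod 71)
We can reduce the exponent: 192 mod 70 = 52
So 16^192 ≡ 16^52 (mod 71)
Computing: 16^52 mod 71 = 18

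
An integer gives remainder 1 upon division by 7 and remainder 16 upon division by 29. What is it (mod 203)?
M = 7 × 29 = 203. M₁ = 29, y₁ ≡ 1 (mod 7). M₂ = 7, y₂ ≡ 25 (mod 29). r = 1×29×1 + 16×7×25 ≡ 190 (mod 203). The smallest positive such number is 190.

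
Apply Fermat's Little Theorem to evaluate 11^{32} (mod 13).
9

By Fermat's Little Theorem, a^(p-1) ≡ 1 (mod p) for prime p and gcd(a, p) = 1
Here p = 13, so 11^12 ≡ 1 (mod 13)
We can reduce the exponent: 32 mod 12 = 8
So 11^32 ≡ 11^8 (mod 13)
Computing: 11^8 mod 13 = 9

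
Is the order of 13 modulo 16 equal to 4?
Yes, ord_16(13) = 4.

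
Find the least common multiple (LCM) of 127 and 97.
12319

First find GCD(127, 97) using the Euclidean algorithm:
127 = 1 × 97 + 30
97 = 3 × 30 + 7
30 = 4 × 7 + 2
7 = 3 × 2 + 1
2 = 2 × 1 + 0
GCD(127, 97) = 1

LCM formula: LCM(a, b) = (a × b) / GCD(a, b)
LCM(127, 97) = (127 × 97) / 1
LCM(127, 97) = 12319 / 1
LCM(127, 97) = 12319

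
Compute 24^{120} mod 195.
66

Using successive squaring:
Binary expansion of 120: 1111000
Powers of 24 mod 195 (each is the square of the previous):
  24^1 ≡ 24 (mod 195)
  24^2 ≡ 24² = 576 ≡ 186 (mod 195)
  24^4 ≡ 186² = 34596 ≡ 81 (mod 195)
  24^8 ≡ 81² = 6561 ≡ 126 (mod 195)
  24^16 ≡ 126² = 15876 ≡ 81 (mod 195)
  24^32 ≡ 81² = 6561 ≡ 126 (mod 195)
  24^64 ≡ 126² = 15876 ≡ 81 (mod 195)
120 = 64 + 32 + 16 + 8, so 24^120 = 24^64 × 24^32 × 24^16 × 24^8 ≡ 81 × 126 × 81 × 126 (mod 195)
Multiplying step by step:
  81 × 126 = 10206 ≡ 66 (mod 195)
  66 × 81 = 5346 ≡ 81 (mod 195)
  81 × 126 = 10206 ≡ 66 (mod 195)
Result: 24^120 ≡ 66 (mod 195)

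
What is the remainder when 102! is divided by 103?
By Wilson's theorem, (102)! ≡ -1 ≡ 102 (mod 103)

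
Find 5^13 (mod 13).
Using Fermat: 5^{12} ≡ 1 (mod 13). 13 ≡ 1 (mod 12). So 5^{13} ≡ 5^{1} ≡ 5 (mod 13)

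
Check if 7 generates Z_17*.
p - 1 = 16 has prime divisors 2. Check 7^(16/q) mod 17 for each: 7^(16/2) = 7^8 ≡ 16 (mod 17). None of these is 1, so 7 has order 16 = φ(17), so it is a primitive root mod 17.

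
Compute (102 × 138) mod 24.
12

(102 × 138) = 14076
14076 mod 24 = 12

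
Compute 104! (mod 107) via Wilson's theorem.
(106)! = (104)! × (105) × (106) ≡ -1 (mod 107). So (104)! ≡ -1 × [(106)(105)]^(-1) ≡ 53 (mod 107)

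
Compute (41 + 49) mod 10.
0

(41 + 49) = 90
90 mod 10 = 0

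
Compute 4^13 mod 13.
Using Fermat: 4^{12} ≡ 1 (mod 13). 13 ≡ 1 (mod 12). So 4^{13} ≡ 4^{1} ≡ 4 (mod 13)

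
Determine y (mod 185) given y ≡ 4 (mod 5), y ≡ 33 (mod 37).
144

Using the Chinese Remainder Theorem:
M = product of moduli = 185
For equation 1: M_1 = 37, 37 ≡ 2 (mod 5), inverse of 37 mod 5 is 3 (check: 2 × 3 = 6 ≡ 1 (mod 5))
For equation 2: M_2 = 5, 5 ≡ 5 (mod 37), inverse of 5 mod 37 is 15 (check: 5 × 15 = 75 ≡ 1 (mod 37))
Combine: y ≡ Σ r_i×M_i×(M_i⁻¹ mod m_i) = 4×37×3 + 33×5×15 = 444 + 2475 = 2919
2919 mod 185 = 144
y ≡ 144 (mod 185)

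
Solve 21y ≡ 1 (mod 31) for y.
21^(-1) ≡ 3 (mod 31). Verification: 21 × 3 = 63 ≡ 1 (mod 31)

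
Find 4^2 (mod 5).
2 = 2 (binary 10). Repeated squaring mod 5: 4^1 ≡ 4; 4^2 ≡ 4² = 16 ≡ 1. So 4^2 ≡ 1 (mod 5).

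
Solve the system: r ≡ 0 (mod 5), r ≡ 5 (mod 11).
M = 5 × 11 = 55. M₁ = 11, y₁ ≡ 1 (mod 5). M₂ = 5, y₂ ≡ 9 (mod 11). r = 0×11×1 + 5×5×9 ≡ 5 (mod 55)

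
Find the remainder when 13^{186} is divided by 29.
By Fermat: 13^{28} ≡ 1 (mod 29). 186 = 6×28 + 18. So 13^{186} ≡ 13^{18} ≡ 25 (mod 29)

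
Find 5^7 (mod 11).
7 = 4 + 2 + 1 (binary 111). Repeated squaring mod 11: 5^1 ≡ 5; 5^2 ≡ 5² = 25 ≡ 3; 5^4 ≡ 3² = 9 ≡ 9. Multiply: 5^7 = 5^4 × 5^2 × 5^1 ≡ 9 × 3 × 5 (mod 11): 9 × 3 = 27 ≡ 5; 5 × 5 = 25 ≡ 3. So 5^7 ≡ 3 (mod 11).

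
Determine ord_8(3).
Powers of 3 mod 8: 3^1≡3, 3^2≡1. Order = 2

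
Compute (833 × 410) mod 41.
0

(833 × 410) = 341530
341530 mod 41 = 0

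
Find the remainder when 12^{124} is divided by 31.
By Fermat: 12^{30} ≡ 1 (mod 31). 124 = 4×30 + 4. So 12^{124} ≡ 12^{4} ≡ 28 (mod 31)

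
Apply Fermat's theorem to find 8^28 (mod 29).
By Fermat's Little Theorem, 8^{28} ≡ 1 (mod 29) since 29 is prime and gcd(8, 29) = 1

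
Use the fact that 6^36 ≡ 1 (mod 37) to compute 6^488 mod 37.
By Fermat: 6^{36} ≡ 1 (mod 37). 488 ≡ 20 (mod 36). So 6^{488} ≡ 6^{20} ≡ 1 (mod 37)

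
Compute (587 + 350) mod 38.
25

(587 + 350) = 937
937 mod 38 = 25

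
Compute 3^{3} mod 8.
3

Using successive squaring:
Binary expansion of 3: 11
Powers of 3 mod 8 (each is the square of the previous):
  3^1 ≡ 3 (mod 8)
  3^2 ≡ 3² = 9 ≡ 1 (mod 8)
3 = 2 + 1, so 3^3 = 3^2 × 3^1 ≡ 1 × 3 (mod 8)
Multiplying step by step:
  1 × 3 = 3 ≡ 3 (mod 8)
Result: 3^3 ≡ 3 (mod 8)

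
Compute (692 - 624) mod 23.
22

(692 - 624) = 68
68 mod 23 = 22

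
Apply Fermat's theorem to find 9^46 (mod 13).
By Fermat: 9^{12} ≡ 1 (mod 13). 46 = 3×12 + 10. So 9^{46} ≡ 9^{10} ≡ 9 (mod 13)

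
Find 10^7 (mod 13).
7 = 4 + 2 + 1 (binary 111). Repeated squaring mod 13: 10^1 ≡ 10; 10^2 ≡ 10² = 100 ≡ 9; 10^4 ≡ 9² = 81 ≡ 3. Multiply: 10^7 = 10^4 × 10^2 × 10^1 ≡ 3 × 9 × 10 (mod 13): 3 × 9 = 27 ≡ 1; 1 × 10 = 10 ≡ 10. So 10^7 ≡ 10 (mod 13).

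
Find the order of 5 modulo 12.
Powers of 5 mod 12: 5^1≡5, 5^2≡1. Order = 2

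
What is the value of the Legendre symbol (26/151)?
(26/151) = 26^{75} mod 151 = -1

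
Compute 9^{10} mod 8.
1

Using successive squaring:
Binary expansion of 10: 1010
Powers of 9 mod 8 (each is the square of the previous):
  9^1 ≡ 1 (mod 8)
  9^2 ≡ 1² = 1 ≡ 1 (mod 8)
  9^4 ≡ 1² = 1 ≡ 1 (mod 8)
  9^8 ≡ 1² = 1 ≡ 1 (mod 8)
10 = 8 + 2, so 9^10 = 9^8 × 9^2 ≡ 1 × 1 (mod 8)
Multiplying step by step:
  1 × 1 = 1 ≡ 1 (mod 8)
Result: 9^10 ≡ 1 (mod 8)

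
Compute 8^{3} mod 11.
6

Using successive squaring:
Binary expansion of 3: 11
Powers of 8 mod 11 (each is the square of the previous):
  8^1 ≡ 8 (mod 11)
  8^2 ≡ 8² = 64 ≡ 9 (mod 11)
3 = 2 + 1, so 8^3 = 8^2 × 8^1 ≡ 9 × 8 (mod 11)
Multiplying step by step:
  9 × 8 = 72 ≡ 6 (mod 11)
Result: 8^3 ≡ 6 (mod 11)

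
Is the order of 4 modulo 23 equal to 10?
No, the actual order is 11, not 10.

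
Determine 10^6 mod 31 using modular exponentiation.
6 = 4 + 2 (binary 110). Repeated squaring mod 31: 10^1 ≡ 10; 10^2 ≡ 10² = 100 ≡ 7; 10^4 ≡ 7² = 49 ≡ 18. Multiply: 10^6 = 10^4 × 10^2 ≡ 18 × 7 (mod 31): 18 × 7 = 126 ≡ 2. So 10^6 ≡ 2 (mod 31).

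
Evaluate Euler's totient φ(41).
40

Prime factorization: 41 = 41
Using the formula φ(n) = n × Π(1 - 1/p) for each prime factor p:
φ(41) = 41 × (1 - 1/41)
φ(41) = 40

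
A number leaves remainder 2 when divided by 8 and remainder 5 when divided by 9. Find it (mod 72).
M = 8 × 9 = 72. M₁ = 9, y₁ ≡ 1 (mod 8). M₂ = 8, y₂ ≡ 8 (mod 9). r = 2×9×1 + 5×8×8 ≡ 50 (mod 72)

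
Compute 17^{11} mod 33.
17

Using successive squaring:
Binary expansion of 11: 1011
Powers of 17 mod 33 (each is the square of the previous):
  17^1 ≡ 17 (mod 33)
  17^2 ≡ 17² = 289 ≡ 25 (mod 33)
  17^4 ≡ 25² = 625 ≡ 31 (mod 33)
  17^8 ≡ 31² = 961 ≡ 4 (mod 33)
11 = 8 + 2 + 1, so 17^11 = 17^8 × 17^2 × 17^1 ≡ 4 × 25 × 17 (mod 33)
Multiplying step by step:
  4 × 25 = 100 ≡ 1 (mod 33)
  1 × 17 = 17 ≡ 17 (mod 33)
Result: 17^11 ≡ 17 (mod 33)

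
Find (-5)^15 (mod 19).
Using repeated squaring. (-5) ≡ 14 (mod 19). 15 = 8 + 4 + 2 + 1 (binary 1111). Repeated squaring mod 19: 14^1 ≡ 14; 14^2 ≡ 14² = 196 ≡ 6; 14^4 ≡ 6² = 36 ≡ 17; 14^8 ≡ 17² = 289 ≡ 4. Multiply: (-5)^15 ≡ 14^8 × 14^4 × 14^2 × 14^1 ≡ 4 × 17 × 6 × 14 (mod 19): 4 × 17 = 68 ≡ 11; 11 × 6 = 66 ≡ 9; 9 × 14 = 126 ≡ 12. So (-5)^15 ≡ 12 (mod 19).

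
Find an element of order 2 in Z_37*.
36 has order 2 mod 37 since 36^{2} ≡ 1 (mod 37) and no smaller power works.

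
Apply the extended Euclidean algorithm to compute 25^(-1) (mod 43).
Extended GCD: 25(-12) + 43(7) = 1. So 25^(-1) ≡ 31 ≡ 31 (mod 43). Verify: 25 × 31 = 775 ≡ 1 (mod 43)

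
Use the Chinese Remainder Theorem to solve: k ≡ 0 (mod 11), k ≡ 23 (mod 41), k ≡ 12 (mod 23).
10109

Using the Chinese Remainder Theorem:
M = product of moduli = 10373
For equation 1: M_1 = 943, 943 ≡ 8 (mod 11), inverse of 943 mod 11 is 7 (check: 8 × 7 = 56 ≡ 1 (mod 11))
For equation 2: M_2 = 253, 253 ≡ 7 (mod 41), inverse of 253 mod 41 is 6 (check: 7 × 6 = 42 ≡ 1 (mod 41))
For equation 3: M_3 = 451, 451 ≡ 14 (mod 23), inverse of 451 mod 23 is 5 (check: 14 × 5 = 70 ≡ 1 (mod 23))
Combine: k ≡ Σ r_i×M_i×(M_i⁻¹ mod m_i) = 0×943×7 + 23×253×6 + 12×451×5 = 0 + 34914 + 27060 = 61974
61974 mod 10373 = 10109
k ≡ 10109 (mod 10373)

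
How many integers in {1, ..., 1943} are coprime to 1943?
1848

Prime factorization: 1943 = 29 × 67
Using the formula φ(n) = n × Π(1 - 1/p) for each prime factor p:
φ(1943) = 1943 × (1 - 1/29) × (1 - 1/67)
φ(1943) = 1848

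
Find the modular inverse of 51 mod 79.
51^(-1) ≡ 31 (mod 79). Verification: 51 × 31 = 1581 ≡ 1 (mod 79)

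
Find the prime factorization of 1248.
2^5 × 3 × 13

Divide by primes starting from smallest:
1248 ÷ 2 = 624
624 ÷ 2 = 312
312 ÷ 2 = 156
156 ÷ 2 = 78
78 ÷ 2 = 39
39 ÷ 3 = 13
13 ÷ 13 = 1

1248 = 2^5 × 3 × 13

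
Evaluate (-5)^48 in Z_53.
Using repeated squaring. (-5) ≡ 48 (mod 53). 48 = 32 + 16 (binary 110000). Repeated squaring mod 53: 48^1 ≡ 48; 48^2 ≡ 48² = 2304 ≡ 25; 48^4 ≡ 25² = 625 ≡ 42; 48^8 ≡ 42² = 1764 ≡ 15; 48^16 ≡ 15² = 225 ≡ 13; 48^32 ≡ 13² = 169 ≡ 10. Multiply: (-5)^48 ≡ 48^32 × 48^16 ≡ 10 × 13 (mod 53): 10 × 13 = 130 ≡ 24. So (-5)^48 ≡ 24 (mod 53).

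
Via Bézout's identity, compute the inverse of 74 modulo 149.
Extended GCD: 74(-2) + 149(1) = 1. So 74^(-1) ≡ 147 ≡ 147 (mod 149). Verify: 74 × 147 = 10878 ≡ 1 (mod 149)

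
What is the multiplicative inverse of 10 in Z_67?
47

Using Extended Euclidean Algorithm:
gcd(10, 67) = 1
Bezout coefficients: 10 × -20 + 67 × 3 = 1
So 10 × -20 ≡ 1 (mod 67)
The inverse is -20 mod 67 = 47
Verification: 10 × 47 = 470 = 7 × 67 + 1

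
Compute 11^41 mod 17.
Using Fermat: 11^{16} ≡ 1 (mod 17). 41 ≡ 9 (mod 16). So 11^{41} ≡ 11^{9} ≡ 6 (mod 17)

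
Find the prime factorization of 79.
79

Divide by primes starting from smallest:
79 ÷ 79 = 1

79 = 79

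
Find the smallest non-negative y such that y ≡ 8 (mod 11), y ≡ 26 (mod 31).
305

Using the Chinese Remainder Theorem:
M = product of moduli = 341
For equation 1: M_1 = 31, 31 ≡ 9 (mod 11), inverse of 31 mod 11 is 5 (check: 9 × 5 = 45 ≡ 1 (mod 11))
For equation 2: M_2 = 11, 11 ≡ 11 (mod 31), inverse of 11 mod 31 is 17 (check: 11 × 17 = 187 ≡ 1 (mod 31))
Combine: y ≡ Σ r_i×M_i×(M_i⁻¹ mod m_i) = 8×31×5 + 26×11×17 = 1240 + 4862 = 6102
6102 mod 341 = 305
y ≡ 305 (mod 341)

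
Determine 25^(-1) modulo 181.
25^(-1) ≡ 29 (mod 181). Verification: 25 × 29 = 725 ≡ 1 (mod 181)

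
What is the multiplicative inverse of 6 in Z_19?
16

Using Extended Euclidean Algorithm:
gcd(6, 19) = 1
Bezout coefficients: 6 × -3 + 19 × 1 = 1
So 6 × -3 ≡ 1 (mod 19)
The inverse is -3 mod 19 = 16
Verification: 6 × 16 = 96 = 5 × 19 + 1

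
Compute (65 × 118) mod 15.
5

(65 × 118) = 7670
7670 mod 15 = 5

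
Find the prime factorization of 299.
13 × 23

Divide by primes starting from smallest:
299 ÷ 13 = 23
23 ÷ 23 = 1

299 = 13 × 23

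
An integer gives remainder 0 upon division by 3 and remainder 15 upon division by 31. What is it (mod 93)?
M = 3 × 31 = 93. M₁ = 31, y₁ ≡ 1 (mod 3). M₂ = 3, y₂ ≡ 21 (mod 31). t = 0×31×1 + 15×3×21 ≡ 15 (mod 93). The smallest positive such number is 15.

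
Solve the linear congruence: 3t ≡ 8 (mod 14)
12

Since gcd(3, 14) = 1 divides 8, a solution exists.
Multiply both sides by the inverse of 3 mod 14:
  3^(-1) mod 14 = 5
  x ≡ 5 × 8 ≡ 40 ≡ 12 (mod 14)
Verification: 3 × 12 = 36 = 2 × 14 + 8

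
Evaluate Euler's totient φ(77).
60

Prime factorization: 77 = 7 × 11
Using the formula φ(n) = n × Π(1 - 1/p) for each prime factor p:
φ(77) = 77 × (1 - 1/7) × (1 - 1/11)
φ(77) = 60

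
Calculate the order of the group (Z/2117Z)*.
2016

Prime factorization: 2117 = 29 × 73
Using the formula φ(n) = n × Π(1 - 1/p) for each prime factor p:
φ(2117) = 2117 × (1 - 1/29) × (1 - 1/73)
φ(2117) = 2016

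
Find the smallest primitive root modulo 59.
p - 1 = 58 has prime divisors 2, 29. h is a primitive root mod 59 iff h^(58/q) ≢ 1 (mod 59) for each such q.
h = 2: 2^29 ≡ 58, 2^2 ≡ 4 (mod 59); none is 1, so 2 has order 58 and is a primitive root.
The smallest primitive root mod 59 is g = 2.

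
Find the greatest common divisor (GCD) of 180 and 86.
2

Using the Euclidean algorithm:
180 = 2 × 86 + 8
86 = 10 × 8 + 6
8 = 1 × 6 + 2
6 = 3 × 2 + 0

GCD(180, 86) = 2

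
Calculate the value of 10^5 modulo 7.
10 ≡ 3 (mod 7). 5 = 4 + 1 (binary 101). Repeated squaring mod 7: 3^1 ≡ 3; 3^2 ≡ 3² = 9 ≡ 2; 3^4 ≡ 2² = 4 ≡ 4. Multiply: 10^5 ≡ 3^4 × 3^1 ≡ 4 × 3 (mod 7): 4 × 3 = 12 ≡ 5. So 10^5 ≡ 5 (mod 7).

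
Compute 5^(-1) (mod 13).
5^(-1) ≡ 8 (mod 13). Verification: 5 × 8 = 40 ≡ 1 (mod 13)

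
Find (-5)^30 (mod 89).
Using repeated squaring. (-5) ≡ 84 (mod 89). 30 = 16 + 8 + 4 + 2 (binary 11110). Repeated squaring mod 89: 84^1 ≡ 84; 84^2 ≡ 84² = 7056 ≡ 25; 84^4 ≡ 25² = 625 ≡ 2; 84^8 ≡ 2² = 4 ≡ 4; 84^16 ≡ 4² = 16 ≡ 16. Multiply: (-5)^30 ≡ 84^16 × 84^8 × 84^4 × 84^2 ≡ 16 × 4 × 2 × 25 (mod 89): 16 × 4 = 64 ≡ 64; 64 × 2 = 128 ≡ 39; 39 × 25 = 975 ≡ 85. So (-5)^30 ≡ 85 (mod 89).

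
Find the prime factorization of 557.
557

Divide by primes starting from smallest:
557 ÷ 557 = 1

557 = 557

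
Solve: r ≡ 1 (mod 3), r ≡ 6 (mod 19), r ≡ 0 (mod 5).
M = 3 × 19 × 5 = 285. M₁ = 95, y₁ ≡ 2 (mod 3). M₂ = 15, y₂ ≡ 14 (mod 19). M₃ = 57, y₃ ≡ 3 (mod 5). r = 1×95×2 + 6×15×14 + 0×57×3 ≡ 25 (mod 285)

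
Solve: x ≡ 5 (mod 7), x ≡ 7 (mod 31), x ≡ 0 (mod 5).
M = 7 × 31 × 5 = 1085. M₁ = 155, y₁ ≡ 1 (mod 7). M₂ = 35, y₂ ≡ 8 (mod 31). M₃ = 217, y₃ ≡ 3 (mod 5). x = 5×155×1 + 7×35×8 + 0×217×3 ≡ 565 (mod 1085)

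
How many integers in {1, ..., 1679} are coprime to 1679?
1584

Prime factorization: 1679 = 23 × 73
Using the formula φ(n) = n × Π(1 - 1/p) for each prime factor p:
φ(1679) = 1679 × (1 - 1/23) × (1 - 1/73)
φ(1679) = 1584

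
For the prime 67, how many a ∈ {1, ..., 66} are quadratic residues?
For prime 67, there are (p-1)/2 = (67-1)/2 = 33 quadratic residues (excluding 0).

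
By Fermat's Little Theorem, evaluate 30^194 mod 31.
By Fermat: 30^{30} ≡ 1 (mod 31). 194 = 6×30 + 14. So 30^{194} ≡ 30^{14} ≡ 1 (mod 31)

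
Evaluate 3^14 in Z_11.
Using Fermat: 3^{10} ≡ 1 (mod 11). 14 ≡ 4 (mod 10). So 3^{14} ≡ 3^{4} ≡ 4 (mod 11)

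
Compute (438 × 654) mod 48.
36

(438 × 654) = 286452
286452 mod 48 = 36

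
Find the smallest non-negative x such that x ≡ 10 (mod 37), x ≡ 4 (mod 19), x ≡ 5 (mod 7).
4450

Using the Chinese Remainder Theorem:
M = product of moduli = 4921
For equation 1: M_1 = 133, 133 ≡ 22 (mod 37), inverse of 133 mod 37 is 32 (check: 22 × 32 = 704 ≡ 1 (mod 37))
For equation 2: M_2 = 259, 259 ≡ 12 (mod 19), inverse of 259 mod 19 is 8 (check: 12 × 8 = 96 ≡ 1 (mod 19))
For equation 3: M_3 = 703, 703 ≡ 3 (mod 7), inverse of 703 mod 7 is 5 (check: 3 × 5 = 15 ≡ 1 (mod 7))
Combine: x ≡ Σ r_i×M_i×(M_i⁻¹ mod m_i) = 10×133×32 + 4×259×8 + 5×703×5 = 42560 + 8288 + 17575 = 68423
68423 mod 4921 = 4450
x ≡ 4450 (mod 4921)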